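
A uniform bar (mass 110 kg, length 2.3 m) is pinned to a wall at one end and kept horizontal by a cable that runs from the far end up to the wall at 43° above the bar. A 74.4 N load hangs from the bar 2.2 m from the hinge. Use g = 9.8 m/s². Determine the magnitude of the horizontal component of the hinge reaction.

H_x ≈ 654 N

Take torques about the hinge: T sin 43° · 2.3 = 110×9.8×1.15 + 74.4×2.2 = 1403.4 N·m.
So T = 1403.4 / (0.6820 × 2.3) = 894.67 N.
ΣF_x = 0: H_x = T cos 43° = 654.32 N.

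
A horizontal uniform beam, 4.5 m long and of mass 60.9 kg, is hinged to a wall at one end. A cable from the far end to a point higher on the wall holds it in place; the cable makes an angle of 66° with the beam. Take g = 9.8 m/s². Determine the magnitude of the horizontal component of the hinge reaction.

H_x ≈ 133 N

Take torques about the hinge: T sin 66° · 4.5 = 60.9×9.8×2.25 = 1342.8 N·m.
So T = 1342.8 / (0.9135 × 4.5) = 326.65 N.
ΣF_x = 0: H_x = T cos 66° = 132.86 N.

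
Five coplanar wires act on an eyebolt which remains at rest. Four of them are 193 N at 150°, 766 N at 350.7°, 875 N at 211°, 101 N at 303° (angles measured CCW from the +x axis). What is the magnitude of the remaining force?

F ≈ 573 N

Sum the known components: ΣF_x = -106.2 N, ΣF_y = -562.7 N.
For equilibrium the remaining force must supply (−ΣF_x, −ΣF_y) = (106.2, 562.7) N.
Magnitude = √((106.2)² + (562.7)²) = 572.6 N; direction = atan2(562.7, 106.2) = 79.3°.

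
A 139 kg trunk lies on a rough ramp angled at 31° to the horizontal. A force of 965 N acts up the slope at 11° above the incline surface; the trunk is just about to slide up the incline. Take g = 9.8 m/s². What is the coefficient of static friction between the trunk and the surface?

μ ≈ 0.250

On the verge of sliding up the incline, friction is at its maximum μN and acts down the slope.
Perpendicular to incline: N = W cos 31° − P sin 11° = 1168 − 184.1 = 983.5 N.
Along incline: P cos 11° − μN = W sin 31° → μ = −(W sin 31° − P cos 11°) / N = 0.2498.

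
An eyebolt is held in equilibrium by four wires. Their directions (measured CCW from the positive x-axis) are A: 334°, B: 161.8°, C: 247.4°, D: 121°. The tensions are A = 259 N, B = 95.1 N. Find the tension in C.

T_C ≈ 98.1 N

Resolve: ΣF_x = 259 cos 334° + 95.1 cos 161.8° + T_C cos 247.4° + T_D cos 121° = 0.
        ΣF_y = 259 sin 334° + 95.1 sin 161.8° + T_C sin 247.4° + T_D sin 121° = 0.
The known terms sum to (142.4, -83.84) N, so -0.3843 T_C − 0.5150 T_D = -142.4 and -0.9232 T_C + 0.8572 T_D = 83.84.
Solving simultaneously: T_C = 98.05 N, T_D = 203.4 N.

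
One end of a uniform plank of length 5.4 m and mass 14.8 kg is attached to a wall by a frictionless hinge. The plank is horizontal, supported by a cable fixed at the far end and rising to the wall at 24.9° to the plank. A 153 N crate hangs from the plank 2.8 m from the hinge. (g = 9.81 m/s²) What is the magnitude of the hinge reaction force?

|H| ≈ 358 N

Take torques about the hinge: T sin 24.9° · 5.4 = 14.8×9.81×2.7 + 153×2.8 = 820.41 N·m.
So T = 820.41 / (0.4210 × 5.4) = 360.84 N.
ΣF_x = 0: H_x = T cos 24.9° = 327.3 N.
ΣF_y = 0: H_y = (14.8×9.81 + 153) − T sin 24.9° = 298.19 − 151.93 = 146.26 N.
|H| = √(H_x² + H_y²) = √((327.3)² + (146.26)²) = 358.49 N.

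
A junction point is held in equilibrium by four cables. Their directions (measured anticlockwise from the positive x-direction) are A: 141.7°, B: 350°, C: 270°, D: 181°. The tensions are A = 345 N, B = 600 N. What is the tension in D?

Resolve: ΣF_x = 345 cos 141.7° + 600 cos 350° + T_C cos 270° + T_D cos 181° = 0.
        ΣF_y = 345 sin 141.7° + 600 sin 350° + T_C sin 270° + T_D sin 181° = 0.
The known terms sum to (320.1, 109.6) N, so 0.0000 T_C − 0.9998 T_D = -320.1 and -1.0000 T_C − 0.0175 T_D = -109.6.
Solving simultaneously: T_C = 104 N, T_D = 320.2 N.

T_D ≈ 320 N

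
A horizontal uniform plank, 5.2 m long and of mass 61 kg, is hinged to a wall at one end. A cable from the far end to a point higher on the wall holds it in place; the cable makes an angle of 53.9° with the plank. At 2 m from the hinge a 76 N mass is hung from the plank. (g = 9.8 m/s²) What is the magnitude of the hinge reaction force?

Take torques about the hinge: T sin 53.9° · 5.2 = 61×9.8×2.6 + 76×2 = 1706.3 N·m.
So T = 1706.3 / (0.8080 × 5.2) = 406.11 N.
ΣF_x = 0: H_x = T cos 53.9° = 239.28 N.
ΣF_y = 0: H_y = (61×9.8 + 76) − T sin 53.9° = 673.8 − 328.13 = 345.67 N.
|H| = √(H_x² + H_y²) = √((239.28)² + (345.67)²) = 420.41 N.

|H| ≈ 420 N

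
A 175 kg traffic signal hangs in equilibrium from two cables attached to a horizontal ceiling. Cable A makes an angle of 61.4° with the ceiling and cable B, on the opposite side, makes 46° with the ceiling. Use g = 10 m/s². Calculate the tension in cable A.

T_A ≈ 1270 N

Weight W = 175 × 10 = 1750 N acts straight down.
Horizontal: T_A cos 61.4° = T_B cos 46°  →  T_B = 0.6891 T_A.
Vertical: T_A sin 61.4° + T_B sin 46° = 1750.
Substituting the horizontal relation into the vertical equation gives 1.374 T_A = 1750, so T_A = 1274 N.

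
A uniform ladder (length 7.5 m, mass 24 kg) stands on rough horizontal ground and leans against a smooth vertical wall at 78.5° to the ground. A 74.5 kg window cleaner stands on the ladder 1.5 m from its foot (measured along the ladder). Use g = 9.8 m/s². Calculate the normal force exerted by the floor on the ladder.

N_floor ≈ 965 N

ΣF_y = 0: N_floor = 24×9.8 + 74.5×9.8 = 965.3 N.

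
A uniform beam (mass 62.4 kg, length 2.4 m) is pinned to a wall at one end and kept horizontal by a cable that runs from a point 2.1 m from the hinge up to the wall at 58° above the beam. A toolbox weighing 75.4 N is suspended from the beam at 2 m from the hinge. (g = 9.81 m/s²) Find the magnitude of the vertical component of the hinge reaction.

Take torques about the hinge: T sin 58° · 2.1 = 62.4×9.81×1.2 + 75.4×2 = 885.37 N·m.
So T = 885.37 / (0.8480 × 2.1) = 497.15 N.
ΣF_y = 0: H_y = (62.4×9.81 + 75.4) − T sin 58° = 687.54 − 421.61 = 265.94 N.

|H_y| ≈ 266 N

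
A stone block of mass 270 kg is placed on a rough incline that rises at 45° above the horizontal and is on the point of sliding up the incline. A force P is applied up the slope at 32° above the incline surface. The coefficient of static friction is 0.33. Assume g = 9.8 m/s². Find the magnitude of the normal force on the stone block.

N ≈ 582 N

On the verge of sliding up the incline, friction equals μN and acts down the slope.
Perpendicular: N + P sin 32° = W cos 45° = 1871 N.
Along incline: P cos 32° = W sin 45° + μN  with W sin 45° = 1871 N.
Solving the pair for P and N: P = 2433 N, N = 581.9 N (and f = μN = 192 N).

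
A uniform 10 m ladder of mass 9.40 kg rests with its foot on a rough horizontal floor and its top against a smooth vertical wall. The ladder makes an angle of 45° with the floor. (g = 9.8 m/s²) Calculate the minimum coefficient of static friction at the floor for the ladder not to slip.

μ_min ≈ 0.500

ΣF_y = 0: N_floor = 9.40×9.8 = 92.12 N.
Torques about the foot: N_wall · 10 sin 45° = 9.40×9.8×5 cos 45° → N_wall = 46.06 N.
ΣF_x = 0: f_floor = N_wall = 46.06 N.
μ_min = f_floor / N_floor = 46.06 / 92.12 = 0.5.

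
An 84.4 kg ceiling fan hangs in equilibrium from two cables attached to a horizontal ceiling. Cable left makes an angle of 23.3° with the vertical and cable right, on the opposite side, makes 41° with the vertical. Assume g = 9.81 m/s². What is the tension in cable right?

T_right ≈ 363 N

Angles from the horizontal: cable left is 90° − 23.3° = 66.7°, cable right is 90° − 41° = 49°.
Weight W = 84.4 × 9.81 = 828 N acts straight down.
Horizontal: T_left cos 66.7° = T_right cos 49°  →  T_left = 1.659 T_right.
Vertical: T_left sin 66.7° + T_right sin 49° = 828.
Substituting the horizontal relation into the vertical equation gives 2.278 T_right = 828, so T_right = 363.5 N.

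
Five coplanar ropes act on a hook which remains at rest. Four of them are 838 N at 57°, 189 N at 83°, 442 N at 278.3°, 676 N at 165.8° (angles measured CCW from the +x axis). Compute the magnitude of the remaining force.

F ≈ 629 N

Sum the known components: ΣF_x = -112.1 N, ΣF_y = 618.9 N.
For equilibrium the remaining force must supply (−ΣF_x, −ΣF_y) = (112.1, -618.9) N.
Magnitude = √((112.1)² + (-618.9)²) = 628.9 N; direction = atan2(-618.9, 112.1) = 280.3°.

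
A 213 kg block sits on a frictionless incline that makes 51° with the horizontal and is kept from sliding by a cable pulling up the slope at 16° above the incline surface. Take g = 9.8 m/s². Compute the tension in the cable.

Take axes along and perpendicular to the incline. Weight components: W sin 51° = 1622 N down-slope, W cos 51° = 1314 N into the surface.
Along incline: T cos 16° = W sin 51° → T = 1688 N.
Perpendicular: N = W cos 51° − T sin 16° = 848.5 N.

T ≈ 1690 N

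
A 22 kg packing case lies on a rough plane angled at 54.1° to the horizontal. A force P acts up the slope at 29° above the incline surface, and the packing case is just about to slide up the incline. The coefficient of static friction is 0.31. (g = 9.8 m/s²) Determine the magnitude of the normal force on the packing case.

On the verge of sliding up the incline, friction equals μN and acts down the slope.
Perpendicular: N + P sin 29° = W cos 54.1° = 126.4 N.
Along incline: P cos 29° = W sin 54.1° + μN  with W sin 54.1° = 174.6 N.
Solving the pair for P and N: P = 208.6 N, N = 25.27 N (and f = μN = 7.834 N).

N ≈ 25.3 N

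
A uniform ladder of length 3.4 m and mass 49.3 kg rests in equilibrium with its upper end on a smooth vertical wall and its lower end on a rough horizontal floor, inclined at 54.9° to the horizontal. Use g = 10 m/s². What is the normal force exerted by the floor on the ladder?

N_floor ≈ 493 N

ΣF_y = 0: N_floor = 49.3×10 = 493 N.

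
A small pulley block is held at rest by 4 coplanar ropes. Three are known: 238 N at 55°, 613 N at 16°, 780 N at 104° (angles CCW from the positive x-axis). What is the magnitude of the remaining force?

F ≈ 1240 N

Sum the known components: ΣF_x = 537.1 N, ΣF_y = 1121 N.
For equilibrium the remaining force must supply (−ΣF_x, −ΣF_y) = (-537.1, -1121) N.
Magnitude = √((-537.1)² + (-1121)²) = 1243 N; direction = atan2(-1121, -537.1) = 244.4°.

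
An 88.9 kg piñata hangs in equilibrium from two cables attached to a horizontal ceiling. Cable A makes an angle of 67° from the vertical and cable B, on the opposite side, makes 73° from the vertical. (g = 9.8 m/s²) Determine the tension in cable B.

Angles from the horizontal: cable A is 90° − 67° = 23°, cable B is 90° − 73° = 17°.
Weight W = 88.9 × 9.8 = 871.2 N acts straight down.
Horizontal: T_A cos 23° = T_B cos 17°  →  T_A = 1.039 T_B.
Vertical: T_A sin 23° + T_B sin 17° = 871.2.
Substituting the horizontal relation into the vertical equation gives 0.6983 T_B = 871.2, so T_B = 1248 N.

T_B ≈ 1250 N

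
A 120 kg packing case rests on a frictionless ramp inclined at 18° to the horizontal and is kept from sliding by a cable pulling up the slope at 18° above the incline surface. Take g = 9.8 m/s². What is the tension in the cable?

Take axes along and perpendicular to the incline. Weight components: W sin 18° = 363.4 N down-slope, W cos 18° = 1118 N into the surface.
Along incline: T cos 18° = W sin 18° → T = 382.1 N.
Perpendicular: N = W cos 18° − T sin 18° = 1000 N.

T ≈ 382 N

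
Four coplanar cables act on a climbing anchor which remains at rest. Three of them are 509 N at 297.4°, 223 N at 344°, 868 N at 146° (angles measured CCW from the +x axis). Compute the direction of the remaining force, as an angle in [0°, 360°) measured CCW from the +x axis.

Sum the known components: ΣF_x = -271 N, ΣF_y = -27.99 N.
For equilibrium the remaining force must supply (−ΣF_x, −ΣF_y) = (271, 27.99) N.
Magnitude = √((271)² + (27.99)²) = 272.4 N; direction = atan2(27.99, 271) = 5.9°.

θ ≈ 5.90°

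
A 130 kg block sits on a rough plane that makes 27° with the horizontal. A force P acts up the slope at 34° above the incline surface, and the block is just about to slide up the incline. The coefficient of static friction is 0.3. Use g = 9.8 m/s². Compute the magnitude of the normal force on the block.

N ≈ 620 N

On the verge of sliding up the incline, friction equals μN and acts down the slope.
Perpendicular: N + P sin 34° = W cos 27° = 1135 N.
Along incline: P cos 34° = W sin 27° + μN  with W sin 27° = 578.4 N.
Solving the pair for P and N: P = 921.9 N, N = 619.6 N (and f = μN = 185.9 N).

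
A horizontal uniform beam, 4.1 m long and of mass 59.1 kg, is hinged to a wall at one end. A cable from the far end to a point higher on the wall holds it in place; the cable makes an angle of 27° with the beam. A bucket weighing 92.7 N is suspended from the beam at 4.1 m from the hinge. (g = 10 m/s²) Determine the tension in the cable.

Take torques about the hinge: T sin 27° · 4.1 = 59.1×10×2.05 + 92.7×4.1 = 1591.6 N·m.
So T = 1591.6 / (0.4540 × 4.1) = 855.08 N.

T ≈ 855 N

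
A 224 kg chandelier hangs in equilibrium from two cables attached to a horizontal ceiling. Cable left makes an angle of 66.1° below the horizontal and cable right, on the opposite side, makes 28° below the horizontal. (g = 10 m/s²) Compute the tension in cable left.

T_left ≈ 1980 N

Weight W = 224 × 10 = 2240 N acts straight down.
Horizontal: T_left cos 66.1° = T_right cos 28°  →  T_right = 0.4589 T_left.
Vertical: T_left sin 66.1° + T_right sin 28° = 2240.
Substituting the horizontal relation into the vertical equation gives 1.13 T_left = 2240, so T_left = 1983 N.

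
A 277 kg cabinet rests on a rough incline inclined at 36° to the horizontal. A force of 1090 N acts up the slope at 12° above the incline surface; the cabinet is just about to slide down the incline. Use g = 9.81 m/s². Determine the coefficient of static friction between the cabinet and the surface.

μ ≈ 0.269

On the verge of sliding down the incline, friction is at its maximum μN and acts up the slope.
Perpendicular to incline: N = W cos 36° − P sin 12° = 2198 − 226.6 = 1972 N.
Along incline: P cos 12° + μN = W sin 36° → μ = (W sin 36° − P cos 12°) / N = 0.2693.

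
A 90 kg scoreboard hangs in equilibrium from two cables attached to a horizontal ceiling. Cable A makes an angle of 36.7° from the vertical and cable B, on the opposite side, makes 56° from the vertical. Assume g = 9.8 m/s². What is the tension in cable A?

T_A ≈ 732 N

Angles from the horizontal: cable A is 90° − 36.7° = 53.3°, cable B is 90° − 56° = 34°.
Weight W = 90 × 9.8 = 882 N acts straight down.
Horizontal: T_A cos 53.3° = T_B cos 34°  →  T_B = 0.7209 T_A.
Vertical: T_A sin 53.3° + T_B sin 34° = 882.
Substituting the horizontal relation into the vertical equation gives 1.205 T_A = 882, so T_A = 732 N.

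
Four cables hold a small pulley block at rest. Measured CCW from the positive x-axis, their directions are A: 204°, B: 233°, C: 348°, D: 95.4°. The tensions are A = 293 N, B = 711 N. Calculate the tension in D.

T_D ≈ 856 N

Resolve: ΣF_x = 293 cos 204° + 711 cos 233° + T_C cos 348° + T_D cos 95.4° = 0.
        ΣF_y = 293 sin 204° + 711 sin 233° + T_C sin 348° + T_D sin 95.4° = 0.
The known terms sum to (-695.6, -687) N, so 0.9781 T_C − 0.0941 T_D = 695.6 and -0.2079 T_C + 0.9956 T_D = 687.
Solving simultaneously: T_C = 793.4 N, T_D = 855.8 N.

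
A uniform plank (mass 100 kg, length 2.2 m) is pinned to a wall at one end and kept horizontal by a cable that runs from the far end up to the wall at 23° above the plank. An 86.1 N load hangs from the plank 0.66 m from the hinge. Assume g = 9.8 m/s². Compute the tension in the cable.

T ≈ 1320 N

Take torques about the hinge: T sin 23° · 2.2 = 100×9.8×1.1 + 86.1×0.66 = 1134.8 N·m.
So T = 1134.8 / (0.3907 × 2.2) = 1320.2 N.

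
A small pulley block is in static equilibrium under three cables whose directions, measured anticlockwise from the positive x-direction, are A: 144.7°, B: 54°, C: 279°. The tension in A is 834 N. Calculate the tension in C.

Resolve: ΣF_x = 834 cos 144.7° + T_B cos 54° + T_C cos 279° = 0.
        ΣF_y = 834 sin 144.7° + T_B sin 54° + T_C sin 279° = 0.
The known terms sum to (-680.7, 481.9) N, so 0.5878 T_B + 0.1564 T_C = 680.7 and 0.8090 T_B − 0.9877 T_C = -481.9.
Solving simultaneously: T_B = 844.1 N, T_C = 1179 N.

T_C ≈ 1180 N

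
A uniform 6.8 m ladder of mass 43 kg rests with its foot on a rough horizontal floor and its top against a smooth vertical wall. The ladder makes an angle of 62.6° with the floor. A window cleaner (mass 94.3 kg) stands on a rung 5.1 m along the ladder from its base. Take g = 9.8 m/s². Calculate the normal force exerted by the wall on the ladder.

N_wall ≈ 468 N

Torques about the foot: N_wall · 6.8 sin 62.6° = 43×9.8×3.4 cos 62.6° + 94.3×9.8×5.1 cos 62.6° → N_wall = 468.49 N.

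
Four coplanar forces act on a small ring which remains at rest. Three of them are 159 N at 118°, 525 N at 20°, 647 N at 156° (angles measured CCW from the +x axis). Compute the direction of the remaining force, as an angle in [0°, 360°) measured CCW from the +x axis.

Sum the known components: ΣF_x = -172.4 N, ΣF_y = 583.1 N.
For equilibrium the remaining force must supply (−ΣF_x, −ΣF_y) = (172.4, -583.1) N.
Magnitude = √((172.4)² + (-583.1)²) = 608.1 N; direction = atan2(-583.1, 172.4) = 286.5°.

θ ≈ 286°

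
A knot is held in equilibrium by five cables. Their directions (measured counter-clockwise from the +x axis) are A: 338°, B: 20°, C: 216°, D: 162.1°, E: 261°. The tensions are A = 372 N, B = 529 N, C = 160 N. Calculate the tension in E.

T_E ≈ 171 N

Resolve: ΣF_x = 372 cos 338° + 529 cos 20° + 160 cos 216° + T_D cos 162.1° + T_E cos 261° = 0.
        ΣF_y = 372 sin 338° + 529 sin 20° + 160 sin 216° + T_D sin 162.1° + T_E sin 261° = 0.
The known terms sum to (712.6, -52.47) N, so -0.9516 T_D − 0.1564 T_E = -712.6 and 0.3074 T_D − 0.9877 T_E = 52.47.
Solving simultaneously: T_D = 720.7 N, T_E = 171.1 N.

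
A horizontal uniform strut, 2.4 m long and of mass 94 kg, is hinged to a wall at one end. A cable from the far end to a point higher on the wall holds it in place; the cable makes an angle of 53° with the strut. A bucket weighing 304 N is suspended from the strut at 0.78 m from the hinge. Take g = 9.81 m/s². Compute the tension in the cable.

T ≈ 701 N

Take torques about the hinge: T sin 53° · 2.4 = 94×9.81×1.2 + 304×0.78 = 1343.7 N·m.
So T = 1343.7 / (0.7986 × 2.4) = 701.03 N.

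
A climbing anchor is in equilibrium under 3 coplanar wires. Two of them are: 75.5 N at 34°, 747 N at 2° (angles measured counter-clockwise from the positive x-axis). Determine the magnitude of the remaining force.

F ≈ 812 N

Sum the known components: ΣF_x = 809.1 N, ΣF_y = 68.29 N.
For equilibrium the remaining force must supply (−ΣF_x, −ΣF_y) = (-809.1, -68.29) N.
Magnitude = √((-809.1)² + (-68.29)²) = 812 N; direction = atan2(-68.29, -809.1) = 184.8°.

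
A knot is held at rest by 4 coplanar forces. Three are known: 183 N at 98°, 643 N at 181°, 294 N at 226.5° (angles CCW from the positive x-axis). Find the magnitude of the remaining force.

F ≈ 872 N

Sum the known components: ΣF_x = -870.7 N, ΣF_y = -43.26 N.
For equilibrium the remaining force must supply (−ΣF_x, −ΣF_y) = (870.7, 43.26) N.
Magnitude = √((870.7)² + (43.26)²) = 871.8 N; direction = atan2(43.26, 870.7) = 2.8°.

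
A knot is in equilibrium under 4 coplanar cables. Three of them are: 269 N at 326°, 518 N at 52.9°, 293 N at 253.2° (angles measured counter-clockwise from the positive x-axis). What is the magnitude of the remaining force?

Sum the known components: ΣF_x = 450.8 N, ΣF_y = -17.77 N.
For equilibrium the remaining force must supply (−ΣF_x, −ΣF_y) = (-450.8, 17.77) N.
Magnitude = √((-450.8)² + (17.77)²) = 451.1 N; direction = atan2(17.77, -450.8) = 177.7°.

F ≈ 451 N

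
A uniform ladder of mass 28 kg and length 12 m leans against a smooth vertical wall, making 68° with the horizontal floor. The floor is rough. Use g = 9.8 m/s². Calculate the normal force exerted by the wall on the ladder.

Torques about the foot: N_wall · 12 sin 68° = 28×9.8×6 cos 68° → N_wall = 55.432 N.

N_wall ≈ 55.4 N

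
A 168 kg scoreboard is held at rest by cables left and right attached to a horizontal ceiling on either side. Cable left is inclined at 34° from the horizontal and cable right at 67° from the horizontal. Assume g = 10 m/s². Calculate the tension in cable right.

Weight W = 168 × 10 = 1680 N acts straight down.
Horizontal: T_left cos 34° = T_right cos 67°  →  T_left = 0.4713 T_right.
Vertical: T_left sin 34° + T_right sin 67° = 1680.
Substituting the horizontal relation into the vertical equation gives 1.184 T_right = 1680, so T_right = 1419 N.

T_right ≈ 1420 N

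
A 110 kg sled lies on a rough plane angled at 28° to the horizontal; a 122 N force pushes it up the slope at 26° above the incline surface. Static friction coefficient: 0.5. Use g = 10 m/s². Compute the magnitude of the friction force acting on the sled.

f ≈ 407 N

Axes along / perpendicular to the incline. W sin 28° = 516.4 N down-slope; W cos 28° = 971.2 N into the surface.
Perpendicular: N = W cos 28° − P sin 26° = 971.2 − 53.48 = 917.8 N.
Along incline: P cos 26° + f = W sin 28° (friction acts up-slope) → f = 516.4 − 109.7 = 406.8 N.
|f| = 406.8 N ≤ μN = 458.9 N, so the sled is indeed static.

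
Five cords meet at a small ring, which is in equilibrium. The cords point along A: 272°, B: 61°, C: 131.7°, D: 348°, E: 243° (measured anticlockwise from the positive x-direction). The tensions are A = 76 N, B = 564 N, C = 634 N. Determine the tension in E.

T_E ≈ 871 N

Resolve: ΣF_x = 76 cos 272° + 564 cos 61° + 634 cos 131.7° + T_D cos 348° + T_E cos 243° = 0.
        ΣF_y = 76 sin 272° + 564 sin 61° + 634 sin 131.7° + T_D sin 348° + T_E sin 243° = 0.
The known terms sum to (-145.7, 890.7) N, so 0.9781 T_D − 0.4540 T_E = 145.7 and -0.2079 T_D − 0.8910 T_E = -890.7.
Solving simultaneously: T_D = 553 N, T_E = 870.6 N.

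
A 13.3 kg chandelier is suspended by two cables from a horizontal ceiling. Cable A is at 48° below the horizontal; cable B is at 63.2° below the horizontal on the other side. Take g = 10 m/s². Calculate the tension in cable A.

Weight W = 13.3 × 10 = 133 N acts straight down.
Horizontal: T_A cos 48° = T_B cos 63.2°  →  T_B = 1.484 T_A.
Vertical: T_A sin 48° + T_B sin 63.2° = 133.
Substituting the horizontal relation into the vertical equation gives 2.068 T_A = 133, so T_A = 64.32 N.

T_A ≈ 64.3 N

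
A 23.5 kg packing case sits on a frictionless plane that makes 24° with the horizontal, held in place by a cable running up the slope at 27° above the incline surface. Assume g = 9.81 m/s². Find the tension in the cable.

T ≈ 105 N

Take axes along and perpendicular to the incline. Weight components: W sin 24° = 93.77 N down-slope, W cos 24° = 210.6 N into the surface.
Along incline: T cos 27° = W sin 24° → T = 105.2 N.
Perpendicular: N = W cos 24° − T sin 27° = 162.8 N.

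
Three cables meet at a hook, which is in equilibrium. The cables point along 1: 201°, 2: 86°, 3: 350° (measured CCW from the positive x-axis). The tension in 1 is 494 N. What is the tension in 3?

T_3 ≈ 450 N

Resolve: ΣF_x = 494 cos 201° + T_2 cos 86° + T_3 cos 350° = 0.
        ΣF_y = 494 sin 201° + T_2 sin 86° + T_3 sin 350° = 0.
The known terms sum to (-461.2, -177) N, so 0.0698 T_2 + 0.9848 T_3 = 461.2 and 0.9976 T_2 − 0.1736 T_3 = 177.
Solving simultaneously: T_2 = 255.8 N, T_3 = 450.2 N.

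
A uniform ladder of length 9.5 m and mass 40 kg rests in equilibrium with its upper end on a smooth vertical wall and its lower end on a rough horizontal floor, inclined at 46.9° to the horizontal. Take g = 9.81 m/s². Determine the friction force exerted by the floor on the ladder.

f ≈ 184 N

Torques about the foot: N_wall · 9.5 sin 46.9° = 40×9.81×4.75 cos 46.9° → N_wall = 183.6 N.
ΣF_x = 0: f_floor = N_wall = 183.6 N.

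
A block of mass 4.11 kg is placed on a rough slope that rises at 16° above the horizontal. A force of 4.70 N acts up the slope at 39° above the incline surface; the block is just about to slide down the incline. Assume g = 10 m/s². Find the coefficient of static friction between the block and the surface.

μ ≈ 0.210

On the verge of sliding down the incline, friction is at its maximum μN and acts up the slope.
Perpendicular to incline: N = W cos 16° − P sin 39° = 39.51 − 2.958 = 36.55 N.
Along incline: P cos 39° + μN = W sin 16° → μ = (W sin 16° − P cos 39°) / N = 0.21.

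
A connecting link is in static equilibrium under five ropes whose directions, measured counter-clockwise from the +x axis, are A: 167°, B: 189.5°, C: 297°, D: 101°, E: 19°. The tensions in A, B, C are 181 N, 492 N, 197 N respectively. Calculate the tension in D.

Resolve: ΣF_x = 181 cos 167° + 492 cos 189.5° + 197 cos 297° + T_D cos 101° + T_E cos 19° = 0.
        ΣF_y = 181 sin 167° + 492 sin 189.5° + 197 sin 297° + T_D sin 101° + T_E sin 19° = 0.
The known terms sum to (-572.2, -216) N, so -0.1908 T_D + 0.9455 T_E = 572.2 and 0.9816 T_D + 0.3256 T_E = 216.
Solving simultaneously: T_D = 18.14 N, T_E = 608.8 N.

T_D ≈ 18.1 N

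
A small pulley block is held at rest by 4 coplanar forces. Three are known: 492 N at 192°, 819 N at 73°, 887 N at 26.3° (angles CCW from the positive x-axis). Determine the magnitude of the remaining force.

Sum the known components: ΣF_x = 553.4 N, ΣF_y = 1074 N.
For equilibrium the remaining force must supply (−ΣF_x, −ΣF_y) = (-553.4, -1074) N.
Magnitude = √((-553.4)² + (-1074)²) = 1208 N; direction = atan2(-1074, -553.4) = 242.7°.

F ≈ 1210 N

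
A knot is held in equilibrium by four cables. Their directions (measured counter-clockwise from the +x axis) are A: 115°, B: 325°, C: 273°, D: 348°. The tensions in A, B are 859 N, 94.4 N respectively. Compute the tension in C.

T_C ≈ 672 N

Resolve: ΣF_x = 859 cos 115° + 94.4 cos 325° + T_C cos 273° + T_D cos 348° = 0.
        ΣF_y = 859 sin 115° + 94.4 sin 325° + T_C sin 273° + T_D sin 348° = 0.
The known terms sum to (-285.7, 724.4) N, so 0.0523 T_C + 0.9781 T_D = 285.7 and -0.9986 T_C − 0.2079 T_D = -724.4.
Solving simultaneously: T_C = 672 N, T_D = 256.1 N.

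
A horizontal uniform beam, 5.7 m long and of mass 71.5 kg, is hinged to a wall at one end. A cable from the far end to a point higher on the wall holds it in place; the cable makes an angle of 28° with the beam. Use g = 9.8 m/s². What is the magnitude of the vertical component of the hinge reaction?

|H_y| ≈ 350 N

Take torques about the hinge: T sin 28° · 5.7 = 71.5×9.8×2.85 = 1997 N·m.
So T = 1997 / (0.4695 × 5.7) = 746.26 N.
ΣF_y = 0: H_y = (71.5×9.8) − T sin 28° = 700.7 − 350.35 = 350.35 N.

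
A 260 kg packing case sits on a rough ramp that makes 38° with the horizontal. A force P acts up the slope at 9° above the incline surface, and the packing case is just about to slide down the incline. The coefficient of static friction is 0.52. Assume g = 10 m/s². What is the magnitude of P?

P ≈ 591 N

On the verge of sliding down the incline, friction equals μN and acts up the slope.
Perpendicular: N + P sin 9° = W cos 38° = 2049 N.
Along incline: P cos 9° + μN = W sin 38° with W sin 38° = 1601 N.
Solving the pair for P and N: P = 590.6 N, N = 1956 N (and f = μN = 1017 N).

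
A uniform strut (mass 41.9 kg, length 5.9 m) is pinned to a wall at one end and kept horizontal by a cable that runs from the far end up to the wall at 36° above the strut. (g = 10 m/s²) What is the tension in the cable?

T ≈ 356 N

Take torques about the hinge: T sin 36° · 5.9 = 41.9×10×2.95 = 1236.1 N·m.
So T = 1236.1 / (0.5878 × 5.9) = 356.42 N.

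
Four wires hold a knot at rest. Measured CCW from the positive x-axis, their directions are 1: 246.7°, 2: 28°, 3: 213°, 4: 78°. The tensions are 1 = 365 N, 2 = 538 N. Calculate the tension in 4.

Resolve: ΣF_x = 365 cos 246.7° + 538 cos 28° + T_3 cos 213° + T_4 cos 78° = 0.
        ΣF_y = 365 sin 246.7° + 538 sin 28° + T_3 sin 213° + T_4 sin 78° = 0.
The known terms sum to (330.7, -82.66) N, so -0.8387 T_3 + 0.2079 T_4 = -330.7 and -0.5446 T_3 + 0.9781 T_4 = 82.66.
Solving simultaneously: T_3 = 481.7 N, T_4 = 352.7 N.

T_4 ≈ 353 N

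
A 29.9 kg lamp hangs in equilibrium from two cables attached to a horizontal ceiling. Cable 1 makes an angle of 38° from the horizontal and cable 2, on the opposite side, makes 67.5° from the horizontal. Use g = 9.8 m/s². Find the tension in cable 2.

T_2 ≈ 240 N

Weight W = 29.9 × 9.8 = 293 N acts straight down.
Horizontal: T_1 cos 38° = T_2 cos 67.5°  →  T_1 = 0.4856 T_2.
Vertical: T_1 sin 38° + T_2 sin 67.5° = 293.
Substituting the horizontal relation into the vertical equation gives 1.223 T_2 = 293, so T_2 = 239.6 N.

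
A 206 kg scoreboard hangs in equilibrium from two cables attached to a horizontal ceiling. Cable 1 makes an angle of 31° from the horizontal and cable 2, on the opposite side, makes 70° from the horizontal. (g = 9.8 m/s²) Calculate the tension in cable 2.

Weight W = 206 × 9.8 = 2019 N acts straight down.
Horizontal: T_1 cos 31° = T_2 cos 70°  →  T_1 = 0.399 T_2.
Vertical: T_1 sin 31° + T_2 sin 70° = 2019.
Substituting the horizontal relation into the vertical equation gives 1.145 T_2 = 2019, so T_2 = 1763 N.

T_2 ≈ 1760 N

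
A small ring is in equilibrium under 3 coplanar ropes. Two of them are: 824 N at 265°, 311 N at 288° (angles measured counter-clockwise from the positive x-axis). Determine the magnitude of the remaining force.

Sum the known components: ΣF_x = 24.29 N, ΣF_y = -1117 N.
For equilibrium the remaining force must supply (−ΣF_x, −ΣF_y) = (-24.29, 1117) N.
Magnitude = √((-24.29)² + (1117)²) = 1117 N; direction = atan2(1117, -24.29) = 91.2°.

F ≈ 1120 N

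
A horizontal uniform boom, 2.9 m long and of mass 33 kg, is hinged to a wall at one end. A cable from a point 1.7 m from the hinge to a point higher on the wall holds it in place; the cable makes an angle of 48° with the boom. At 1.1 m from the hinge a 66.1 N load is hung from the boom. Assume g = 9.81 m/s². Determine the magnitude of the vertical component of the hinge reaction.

|H_y| ≈ 70.9 N

Take torques about the hinge: T sin 48° · 1.7 = 33×9.81×1.45 + 66.1×1.1 = 542.12 N·m.
So T = 542.12 / (0.7431 × 1.7) = 429.11 N.
ΣF_y = 0: H_y = (33×9.81 + 66.1) − T sin 48° = 389.83 − 318.89 = 70.937 N.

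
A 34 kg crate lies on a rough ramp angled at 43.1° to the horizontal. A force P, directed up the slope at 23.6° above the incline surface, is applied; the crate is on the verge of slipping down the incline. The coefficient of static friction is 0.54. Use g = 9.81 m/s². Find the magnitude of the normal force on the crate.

On the verge of sliding down the incline, friction equals μN and acts up the slope.
Perpendicular: N + P sin 23.6° = W cos 43.1° = 243.5 N.
Along incline: P cos 23.6° + μN = W sin 43.1° with W sin 43.1° = 227.9 N.
Solving the pair for P and N: P = 137.7 N, N = 188.4 N (and f = μN = 101.7 N).

N ≈ 188 N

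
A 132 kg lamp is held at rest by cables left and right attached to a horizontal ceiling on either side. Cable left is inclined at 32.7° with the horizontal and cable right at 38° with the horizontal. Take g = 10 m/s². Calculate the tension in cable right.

Weight W = 132 × 10 = 1320 N acts straight down.
Horizontal: T_left cos 32.7° = T_right cos 38°  →  T_left = 0.9364 T_right.
Vertical: T_left sin 32.7° + T_right sin 38° = 1320.
Substituting the horizontal relation into the vertical equation gives 1.122 T_right = 1320, so T_right = 1177 N.

T_right ≈ 1180 N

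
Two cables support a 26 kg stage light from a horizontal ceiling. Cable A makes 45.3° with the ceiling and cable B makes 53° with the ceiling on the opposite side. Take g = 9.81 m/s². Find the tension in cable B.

T_B ≈ 181 N

Weight W = 26 × 9.81 = 255.1 N acts straight down.
Horizontal: T_A cos 45.3° = T_B cos 53°  →  T_A = 0.8556 T_B.
Vertical: T_A sin 45.3° + T_B sin 53° = 255.1.
Substituting the horizontal relation into the vertical equation gives 1.407 T_B = 255.1, so T_B = 181.3 N.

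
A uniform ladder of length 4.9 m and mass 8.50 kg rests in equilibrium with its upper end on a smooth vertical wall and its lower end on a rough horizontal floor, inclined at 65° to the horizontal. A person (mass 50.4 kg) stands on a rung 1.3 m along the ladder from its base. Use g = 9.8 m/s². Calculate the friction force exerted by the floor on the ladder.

f ≈ 80.5 N

Torques about the foot: N_wall · 4.9 sin 65° = 8.50×9.8×2.45 cos 65° + 50.4×9.8×1.3 cos 65° → N_wall = 80.527 N.
ΣF_x = 0: f_floor = N_wall = 80.527 N.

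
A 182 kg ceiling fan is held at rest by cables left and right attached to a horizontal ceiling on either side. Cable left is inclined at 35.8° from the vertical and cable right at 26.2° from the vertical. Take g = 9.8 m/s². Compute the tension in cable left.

T_left ≈ 892 N

Angles from the horizontal: cable left is 90° − 35.8° = 54.2°, cable right is 90° − 26.2° = 63.8°.
Weight W = 182 × 9.8 = 1784 N acts straight down.
Horizontal: T_left cos 54.2° = T_right cos 63.8°  →  T_right = 1.325 T_left.
Vertical: T_left sin 54.2° + T_right sin 63.8° = 1784.
Substituting the horizontal relation into the vertical equation gives 2 T_left = 1784, so T_left = 891.9 N.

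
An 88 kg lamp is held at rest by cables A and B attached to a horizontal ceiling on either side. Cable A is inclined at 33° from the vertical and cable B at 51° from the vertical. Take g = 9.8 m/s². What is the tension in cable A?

Angles from the horizontal: cable A is 90° − 33° = 57°, cable B is 90° − 51° = 39°.
Weight W = 88 × 9.8 = 862.4 N acts straight down.
Horizontal: T_A cos 57° = T_B cos 39°  →  T_B = 0.7008 T_A.
Vertical: T_A sin 57° + T_B sin 39° = 862.4.
Substituting the horizontal relation into the vertical equation gives 1.28 T_A = 862.4, so T_A = 673.9 N.

T_A ≈ 674 N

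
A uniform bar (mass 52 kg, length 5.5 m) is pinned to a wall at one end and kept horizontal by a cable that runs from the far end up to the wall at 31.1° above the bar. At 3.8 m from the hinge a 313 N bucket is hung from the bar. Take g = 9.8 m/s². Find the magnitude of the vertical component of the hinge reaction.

|H_y| ≈ 352 N

Take torques about the hinge: T sin 31.1° · 5.5 = 52×9.8×2.75 + 313×3.8 = 2590.8 N·m.
So T = 2590.8 / (0.5165 × 5.5) = 911.95 N.
ΣF_y = 0: H_y = (52×9.8 + 313) − T sin 31.1° = 822.6 − 471.05 = 351.55 N.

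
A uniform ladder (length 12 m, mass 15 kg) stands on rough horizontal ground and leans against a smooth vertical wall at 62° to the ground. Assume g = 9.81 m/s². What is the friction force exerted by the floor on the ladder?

Torques about the foot: N_wall · 12 sin 62° = 15×9.81×6 cos 62° → N_wall = 39.121 N.
ΣF_x = 0: f_floor = N_wall = 39.121 N.

f ≈ 39.1 N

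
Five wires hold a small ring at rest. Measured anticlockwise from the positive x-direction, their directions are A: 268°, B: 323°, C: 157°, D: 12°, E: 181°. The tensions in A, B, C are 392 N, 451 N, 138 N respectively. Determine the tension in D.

T_D ≈ 3210 N

Resolve: ΣF_x = 392 cos 268° + 451 cos 323° + 138 cos 157° + T_D cos 12° + T_E cos 181° = 0.
        ΣF_y = 392 sin 268° + 451 sin 323° + 138 sin 157° + T_D sin 12° + T_E sin 181° = 0.
The known terms sum to (219.5, -609.3) N, so 0.9781 T_D − 0.9998 T_E = -219.5 and 0.2079 T_D − 0.0175 T_E = 609.3.
Solving simultaneously: T_D = 3213 N, T_E = 3362 N.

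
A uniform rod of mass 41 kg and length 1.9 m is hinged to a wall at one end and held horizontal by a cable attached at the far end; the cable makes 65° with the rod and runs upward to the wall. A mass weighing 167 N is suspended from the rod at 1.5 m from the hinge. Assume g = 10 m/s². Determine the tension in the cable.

Take torques about the hinge: T sin 65° · 1.9 = 41×10×0.95 + 167×1.5 = 640 N·m.
So T = 640 / (0.9063 × 1.9) = 371.66 N.

T ≈ 372 N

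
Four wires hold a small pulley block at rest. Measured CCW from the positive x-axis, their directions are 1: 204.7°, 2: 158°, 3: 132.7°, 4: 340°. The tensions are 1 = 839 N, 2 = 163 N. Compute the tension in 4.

T_4 ≈ 1890 N

Resolve: ΣF_x = 839 cos 204.7° + 163 cos 158° + T_3 cos 132.7° + T_4 cos 340° = 0.
        ΣF_y = 839 sin 204.7° + 163 sin 158° + T_3 sin 132.7° + T_4 sin 340° = 0.
The known terms sum to (-913.4, -289.5) N, so -0.6782 T_3 + 0.9397 T_4 = 913.4 and 0.7349 T_3 − 0.3420 T_4 = 289.5.
Solving simultaneously: T_3 = 1274 N, T_4 = 1892 N.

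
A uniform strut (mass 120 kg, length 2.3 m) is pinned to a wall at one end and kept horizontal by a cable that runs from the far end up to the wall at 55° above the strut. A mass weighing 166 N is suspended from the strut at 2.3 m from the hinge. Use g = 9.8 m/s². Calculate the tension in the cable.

T ≈ 920 N

Take torques about the hinge: T sin 55° · 2.3 = 120×9.8×1.15 + 166×2.3 = 1734.2 N·m.
So T = 1734.2 / (0.8192 × 2.3) = 920.46 N.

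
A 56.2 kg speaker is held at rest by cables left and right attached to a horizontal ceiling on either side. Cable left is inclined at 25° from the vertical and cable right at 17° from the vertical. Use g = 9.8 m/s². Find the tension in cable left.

T_left ≈ 241 N

Angles from the horizontal: cable left is 90° − 25° = 65°, cable right is 90° − 17° = 73°.
Weight W = 56.2 × 9.8 = 550.8 N acts straight down.
Horizontal: T_left cos 65° = T_right cos 73°  →  T_right = 1.445 T_left.
Vertical: T_left sin 65° + T_right sin 73° = 550.8.
Substituting the horizontal relation into the vertical equation gives 2.289 T_left = 550.8, so T_left = 240.7 N.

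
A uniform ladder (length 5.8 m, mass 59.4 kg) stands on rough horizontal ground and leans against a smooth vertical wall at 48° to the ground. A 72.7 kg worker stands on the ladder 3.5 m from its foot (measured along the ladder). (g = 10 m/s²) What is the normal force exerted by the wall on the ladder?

N_wall ≈ 662 N

Torques about the foot: N_wall · 5.8 sin 48° = 59.4×10×2.9 cos 48° + 72.7×10×3.5 cos 48° → N_wall = 662.43 N.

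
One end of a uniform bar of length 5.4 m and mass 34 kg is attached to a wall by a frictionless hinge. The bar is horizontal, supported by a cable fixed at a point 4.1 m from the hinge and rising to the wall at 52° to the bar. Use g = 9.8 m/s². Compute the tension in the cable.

Take torques about the hinge: T sin 52° · 4.1 = 34×9.8×2.7 = 899.64 N·m.
So T = 899.64 / (0.7880 × 4.1) = 278.45 N.

T ≈ 278 N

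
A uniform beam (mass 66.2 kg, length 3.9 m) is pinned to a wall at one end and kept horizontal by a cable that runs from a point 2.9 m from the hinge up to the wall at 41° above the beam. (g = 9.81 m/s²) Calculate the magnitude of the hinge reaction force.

|H| ≈ 546 N

Take torques about the hinge: T sin 41° · 2.9 = 66.2×9.81×1.95 = 1266.4 N·m.
So T = 1266.4 / (0.6561 × 2.9) = 665.61 N.
ΣF_x = 0: H_x = T cos 41° = 502.34 N.
ΣF_y = 0: H_y = (66.2×9.81) − T sin 41° = 649.42 − 436.68 = 212.74 N.
|H| = √(H_x² + H_y²) = √((502.34)² + (212.74)²) = 545.53 N.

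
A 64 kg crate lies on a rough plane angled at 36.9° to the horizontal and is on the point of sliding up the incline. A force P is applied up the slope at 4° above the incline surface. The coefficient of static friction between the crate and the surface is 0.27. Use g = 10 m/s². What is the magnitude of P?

P ≈ 514 N

On the verge of sliding up the incline, friction equals μN and acts down the slope.
Perpendicular: N + P sin 4° = W cos 36.9° = 511.8 N.
Along incline: P cos 4° = W sin 36.9° + μN  with W sin 36.9° = 384.3 N.
Solving the pair for P and N: P = 514 N, N = 475.9 N (and f = μN = 128.5 N).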